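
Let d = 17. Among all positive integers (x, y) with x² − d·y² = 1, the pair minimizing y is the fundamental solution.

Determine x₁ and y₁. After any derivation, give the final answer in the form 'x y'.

33 8

[4; 8] for √17; ℓ=1 ⇒ convergent index 1
k=0  a_k=4  p_k/q_k = 4/1
k=1  a_k=8  p_k/q_k = 33/8
fundamental: x₁=33, y₁=8  (since 1089 − 17·64 = 1)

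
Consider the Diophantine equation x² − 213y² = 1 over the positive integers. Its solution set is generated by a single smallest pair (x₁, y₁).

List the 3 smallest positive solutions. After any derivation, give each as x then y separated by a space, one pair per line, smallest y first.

194399 13320
75581942401 5178789360
29386108041429599 2013502945575960

√213 = [14; 1,1,2,6,1,8,1,6,2,1,1,28, …], period ℓ=12 (even) → k=11
step 0: (14, 1)  from 14·(1,0) + (0,1)
step 1: (15, 1)  from 1·(14,1) + (1,0)
step 2: (29, 2)  from 1·(15,1) + (14,1)
…
step 5: (540, 37)  from 1·(467,32) + (73,5)
step 6: (4787, 328)  from 8·(540,37) + (467,32)
step 7: (5327, 365)  from 1·(4787,328) + (540,37)
step 8: (36749, 2518)  from 6·(5327,365) + (4787,328)
step 9: (78825, 5401)  from 2·(36749,2518) + (5327,365)
step 10: (115574, 7919)  from 1·(78825,5401) + (36749,2518)
step 11: (194399, 13320)  from 1·(115574,7919) + (78825,5401)
→ (194399, 13320).  Check: 194399²=37790971201, 213·13320²=37790971200, difference 1.
(x_2, y_2) = (194399·194399 + 213·13320·13320, 194399·13320 + 13320·194399) = (75581942401, 5178789360)
(x_3, y_3) = (194399·75581942401 + 213·13320·5178789360, 194399·5178789360 + 13320·75581942401) = (29386108041429599, 2013502945575960)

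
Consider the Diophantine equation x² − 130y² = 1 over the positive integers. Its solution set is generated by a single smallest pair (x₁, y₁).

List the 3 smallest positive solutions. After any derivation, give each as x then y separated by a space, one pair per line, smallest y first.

6499 570
84474001 7408860
1097993058499 96300361710

[11; 2,2,22] for √130; ℓ=3 ⇒ convergent index 5
k=0  a_k=11  p_k/q_k = 11/1
…
k=2  a_k=2  p_k/q_k = 57/5
…
k=4  a_k=2  p_k/q_k = 2611/229
k=5  a_k=2  p_k/q_k = 6499/570
→ (6499, 570).  Check: 6499²=42237001, 130·570²=42237000, difference 1.
(6499+570√130)^2 = 84474001 + 7408860√130
(6499+570√130)^3 = 1097993058499 + 96300361710√130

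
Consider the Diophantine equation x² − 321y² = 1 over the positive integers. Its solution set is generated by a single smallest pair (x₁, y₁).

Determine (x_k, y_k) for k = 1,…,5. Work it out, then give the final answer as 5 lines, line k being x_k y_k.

215 12
92449 5160
39752855 2218788
17093635201 954073680
7350223383575 410249463612

√321 → a₀=17, period (1,10,1,34); ℓ=4 even so k=3
i=0: a=17 ⇒ p=17, q=1
i=1: a=1 ⇒ p=18, q=1
i=2: a=10 ⇒ p=197, q=11
i=3: a=1 ⇒ p=215, q=12
(x₁, y₁) = (215, 12);  215² − 321·12² = 1 ✓
(x_2, y_2) = (215·215 + 321·12·12, 215·12 + 12·215) = (92449, 5160)
(x_3, y_3) = (215·92449 + 321·12·5160, 215·5160 + 12·92449) = (39752855, 2218788)
(x_4, y_4) = (215·39752855 + 321·12·2218788, 215·2218788 + 12·39752855) = (17093635201, 954073680)
(x_5, y_5) = (215·17093635201 + 321·12·954073680, 215·954073680 + 12·17093635201) = (7350223383575, 410249463612)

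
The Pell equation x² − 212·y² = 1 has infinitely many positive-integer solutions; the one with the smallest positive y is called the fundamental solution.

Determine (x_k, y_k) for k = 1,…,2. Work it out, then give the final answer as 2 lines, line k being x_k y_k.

√212 → a₀=14, period (1,1,3,1,1,…,1,1,28); ℓ=14 even so k=13
step 0: (14, 1)  from 14·(1,0) + (0,1)
step 1: (15, 1)  from 1·(14,1) + (1,0)
step 2: (29, 2)  from 1·(15,1) + (14,1)
…
step 5: (233, 16)  from 1·(131,9) + (102,7)
step 6: (364, 25)  from 1·(233,16) + (131,9)
step 7: (2417, 166)  from 6·(364,25) + (233,16)
step 8: (2781, 191)  from 1·(2417,166) + (364,25)
step 9: (5198, 357)  from 1·(2781,191) + (2417,166)
step 10: (7979, 548)  from 1·(5198,357) + (2781,191)
step 11: (29135, 2001)  from 3·(7979,548) + (5198,357)
step 12: (37114, 2549)  from 1·(29135,2001) + (7979,548)
step 13: (66249, 4550)  from 1·(37114,2549) + (29135,2001)
fundamental: x₁=66249, y₁=4550  (since 4388930001 − 212·20702500 = 1)
(66249+4550√212)^2 = 8777860001 + 602865900√212

66249 4550
8777860001 602865900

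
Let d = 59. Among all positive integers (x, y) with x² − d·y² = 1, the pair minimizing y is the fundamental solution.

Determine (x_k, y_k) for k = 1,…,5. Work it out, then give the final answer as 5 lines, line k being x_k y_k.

√59 = [7; 1,2,7,2,1,14, …], period ℓ=6 (even) → k=5
i=0: a=7 ⇒ p=7, q=1
…
i=4: a=2 ⇒ p=361, q=47
i=5: a=1 ⇒ p=530, q=69
(x₁, y₁) = (530, 69);  530² − 59·69² = 1 ✓
(530+69√59)^2 = 561799 + 73140√59
(530+69√59)^3 = 595506410 + 77528331√59
(530+69√59)^4 = 631236232801 + 82179957720√59
(530+69√59)^5 = 669109811262650 + 87110677654869√59

530 69
561799 73140
595506410 77528331
631236232801 82179957720
669109811262650 87110677654869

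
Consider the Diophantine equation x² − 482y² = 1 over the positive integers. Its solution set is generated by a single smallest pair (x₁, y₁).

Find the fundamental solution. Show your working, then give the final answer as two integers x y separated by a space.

√482 → a₀=21, period (1,20,1,42); ℓ=4 even so k=3
step 0: (21, 1)  from 21·(1,0) + (0,1)
step 1: (22, 1)  from 1·(21,1) + (1,0)
step 2: (461, 21)  from 20·(22,1) + (21,1)
step 3: (483, 22)  from 1·(461,21) + (22,1)
fundamental: x₁=483, y₁=22  (since 233289 − 482·484 = 1)

483 22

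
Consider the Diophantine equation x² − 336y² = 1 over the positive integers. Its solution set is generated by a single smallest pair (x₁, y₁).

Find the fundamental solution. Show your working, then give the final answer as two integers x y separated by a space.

[18; 3,36] for √336; ℓ=2 ⇒ convergent index 1
step 0: (18, 1)  from 18·(1,0) + (0,1)
step 1: (55, 3)  from 3·(18,1) + (1,0)
(x₁, y₁) = (55, 3);  55² − 336·3² = 1 ✓

55 3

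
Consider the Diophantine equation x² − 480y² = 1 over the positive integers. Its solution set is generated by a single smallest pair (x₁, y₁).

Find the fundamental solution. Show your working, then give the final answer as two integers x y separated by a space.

241 11

√480 = [21; 1,9,1,42, …], period ℓ=4 (even) → k=3
step 0: (21, 1)  from 21·(1,0) + (0,1)
step 1: (22, 1)  from 1·(21,1) + (1,0)
step 2: (219, 10)  from 9·(22,1) + (21,1)
step 3: (241, 11)  from 1·(219,10) + (22,1)
fundamental: x₁=241, y₁=11  (since 58081 − 480·121 = 1)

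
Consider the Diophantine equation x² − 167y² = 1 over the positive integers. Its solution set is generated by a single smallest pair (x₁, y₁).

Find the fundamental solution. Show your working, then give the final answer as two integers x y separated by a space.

168 13

[12; 1,11,1,24] for √167; ℓ=4 ⇒ convergent index 3
k=0  a_k=12  p_k/q_k = 12/1
…
k=2  a_k=11  p_k/q_k = 155/12
k=3  a_k=1  p_k/q_k = 168/13
→ (168, 13).  Check: 168²=28224, 167·13²=28223, difference 1.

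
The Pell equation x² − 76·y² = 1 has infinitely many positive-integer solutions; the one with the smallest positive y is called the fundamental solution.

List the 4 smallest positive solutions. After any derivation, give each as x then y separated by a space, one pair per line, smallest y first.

√76 → a₀=8, period (1,2,1,1,5,4,5,1,1,2,1,16); ℓ=12 even so k=11
a_0=8:  p_0=8·1+0=8,  q_0=8·0+1=1
…
a_2=2:  p_2=2·9+8=26,  q_2=2·1+1=3
…
a_5=5:  p_5=5·61+35=340,  q_5=5·7+4=39
…
a_7=5:  p_7=5·1421+340=7445,  q_7=5·163+39=854
a_8=1:  p_8=1·7445+1421=8866,  q_8=1·854+163=1017
a_9=1:  p_9=1·8866+7445=16311,  q_9=1·1017+854=1871
a_10=2:  p_10=2·16311+8866=41488,  q_10=2·1871+1017=4759
a_11=1:  p_11=1·41488+16311=57799,  q_11=1·4759+1871=6630
(x₁, y₁) = (57799, 6630);  57799² − 76·6630² = 1 ✓
n=2: (57799,6630)∘(57799,6630) = (57799·57799+76·6630·6630, 57799·6630+6630·57799) = (6681448801,766414740)
n=3: (6681448801,766414740)∘(57799,6630) = (57799·6681448801+76·6630·766414740, 57799·766414740+6630·6681448801) = (772362118440199,88596011107890)
n=4: (772362118440199,88596011107890)∘(57799,6630) = (57799·772362118440199+76·6630·88596011107890, 57799·88596011107890+6630·772362118440199) = (89283516160768675201,10241521691283453480)

57799 6630
6681448801 766414740
772362118440199 88596011107890
89283516160768675201 10241521691283453480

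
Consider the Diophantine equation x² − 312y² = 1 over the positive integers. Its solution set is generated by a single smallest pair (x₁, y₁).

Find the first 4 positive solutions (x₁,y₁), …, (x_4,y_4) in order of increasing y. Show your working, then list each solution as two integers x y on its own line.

53 3
5617 318
595349 33705
63101377 3572412

√312 = [17; 1,1,1,34, …], period ℓ=4 (even) → k=3
i=0: a=17 ⇒ p=17, q=1
i=1: a=1 ⇒ p=18, q=1
i=2: a=1 ⇒ p=35, q=2
i=3: a=1 ⇒ p=53, q=3
fundamental: x₁=53, y₁=3  (since 2809 − 312·9 = 1)
k=2:  x_2 = 53·53+312·3·3 = 5617,  y_2 = 53·3+3·53 = 318
k=3:  x_3 = 53·5617+312·3·318 = 595349,  y_3 = 53·318+3·5617 = 33705
k=4:  x_4 = 53·595349+312·3·33705 = 63101377,  y_4 = 53·33705+3·595349 = 3572412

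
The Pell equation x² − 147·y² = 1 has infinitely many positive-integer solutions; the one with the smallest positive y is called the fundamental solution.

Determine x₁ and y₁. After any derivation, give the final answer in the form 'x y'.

[12; 8,24] for √147; ℓ=2 ⇒ convergent index 1
step 0: (12, 1)  from 12·(1,0) + (0,1)
step 1: (97, 8)  from 8·(12,1) + (1,0)
→ (97, 8).  Check: 97²=9409, 147·8²=9408, difference 1.

97 8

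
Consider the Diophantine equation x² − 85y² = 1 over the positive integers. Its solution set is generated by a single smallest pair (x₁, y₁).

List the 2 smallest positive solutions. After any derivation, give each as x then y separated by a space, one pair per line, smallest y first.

285769 30996
163327842721 17715391848

d=85: √d = [9; 4,1,1,4,18] (ℓ=5, odd), read p_9/q_9
i=0: a=9 ⇒ p=9, q=1
…
i=8: a=1 ⇒ p=62739, q=6805
i=9: a=4 ⇒ p=285769, q=30996
(x₁, y₁) = (285769, 30996);  285769² − 85·30996² = 1 ✓
n=2: (285769,30996)∘(285769,30996) = (285769·285769+85·30996·30996, 285769·30996+30996·285769) = (163327842721,17715391848)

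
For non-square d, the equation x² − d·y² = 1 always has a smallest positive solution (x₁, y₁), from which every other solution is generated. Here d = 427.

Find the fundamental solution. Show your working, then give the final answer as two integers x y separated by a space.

√427 → a₀=20, period (1,1,1,40); ℓ=4 even so k=3
a_0=20:  p_0=20·1+0=20,  q_0=20·0+1=1
a_1=1:  p_1=1·20+1=21,  q_1=1·1+0=1
a_2=1:  p_2=1·21+20=41,  q_2=1·1+1=2
a_3=1:  p_3=1·41+21=62,  q_3=1·2+1=3
fundamental: x₁=62, y₁=3  (since 3844 − 427·9 = 1)

62 3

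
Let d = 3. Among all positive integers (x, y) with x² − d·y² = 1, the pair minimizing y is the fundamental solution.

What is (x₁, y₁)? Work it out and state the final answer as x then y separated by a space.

√3 = [1; 1,2, …], period ℓ=2 (even) → k=1
i=0: a=1 ⇒ p=1, q=1
i=1: a=1 ⇒ p=2, q=1
→ (2, 1).  Check: 2²=4, 3·1²=3, difference 1.

2 1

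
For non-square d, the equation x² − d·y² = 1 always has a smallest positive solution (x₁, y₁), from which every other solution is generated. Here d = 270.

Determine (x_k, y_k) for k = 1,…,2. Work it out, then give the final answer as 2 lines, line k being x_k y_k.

5291 322
55989361 3407404

√270 = [16; 2,3,6,3,2,32, …], period ℓ=6 (even) → k=5
i=0: a=16 ⇒ p=16, q=1
…
i=3: a=6 ⇒ p=723, q=44
i=4: a=3 ⇒ p=2284, q=139
i=5: a=2 ⇒ p=5291, q=322
→ (5291, 322).  Check: 5291²=27994681, 270·322²=27994680, difference 1.
(x_2, y_2) = (5291·5291 + 270·322·322, 5291·322 + 322·5291) = (55989361, 3407404)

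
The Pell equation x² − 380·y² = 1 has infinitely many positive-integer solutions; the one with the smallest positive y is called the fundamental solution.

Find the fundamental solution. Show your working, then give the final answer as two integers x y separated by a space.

39 2

d=380: √d = [19; 2,38] (ℓ=2, even), read p_1/q_1
k=0  a_k=19  p_k/q_k = 19/1
k=1  a_k=2  p_k/q_k = 39/2
→ (39, 2).  Check: 39²=1521, 380·2²=1520, difference 1.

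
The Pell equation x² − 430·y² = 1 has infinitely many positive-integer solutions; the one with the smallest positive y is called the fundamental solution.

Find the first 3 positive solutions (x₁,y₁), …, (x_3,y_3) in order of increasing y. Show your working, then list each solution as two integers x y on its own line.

[20; 1,2,1,3,1,…,2,1,40] for √430; ℓ=14 ⇒ convergent index 13
step 0: (20, 1)  from 20·(1,0) + (0,1)
…
step 2: (62, 3)  from 2·(21,1) + (20,1)
step 3: (83, 4)  from 1·(62,3) + (21,1)
…
step 5: (394, 19)  from 1·(311,15) + (83,4)
…
step 7: (21794, 1051)  from 8·(2675,129) + (394,19)
step 8: (133439, 6435)  from 6·(21794,1051) + (2675,129)
…
step 10: (599138, 28893)  from 3·(155233,7486) + (133439,6435)
step 11: (754371, 36379)  from 1·(599138,28893) + (155233,7486)
step 12: (2107880, 101651)  from 2·(754371,36379) + (599138,28893)
step 13: (2862251, 138030)  from 1·(2107880,101651) + (754371,36379)
fundamental: x₁=2862251, y₁=138030  (since 8192480787001 − 430·19052280900 = 1)
(2862251+138030√430)^2 = 16384961574001 + 790153011060√430
(2862251+138030√430)^3 = 93795745300289010251 + 4523232492118854090√430

2862251 138030
16384961574001 790153011060
93795745300289010251 4523232492118854090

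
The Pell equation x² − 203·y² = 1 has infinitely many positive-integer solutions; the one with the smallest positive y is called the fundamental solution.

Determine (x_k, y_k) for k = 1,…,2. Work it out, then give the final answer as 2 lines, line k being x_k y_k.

√203 = [14; 4,28, …], period ℓ=2 (even) → k=1
step 0: (14, 1)  from 14·(1,0) + (0,1)
step 1: (57, 4)  from 4·(14,1) + (1,0)
(x₁, y₁) = (57, 4);  57² − 203·4² = 1 ✓
k=2:  x_2 = 57·57+203·4·4 = 6497,  y_2 = 57·4+4·57 = 456

57 4
6497 456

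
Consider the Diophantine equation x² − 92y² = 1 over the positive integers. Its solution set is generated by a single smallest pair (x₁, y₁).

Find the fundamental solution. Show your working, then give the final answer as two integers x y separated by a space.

√92 → a₀=9, period (1,1,2,4,2,1,1,18); ℓ=8 even so k=7
k=0  a_k=9  p_k/q_k = 9/1
…
k=2  a_k=1  p_k/q_k = 19/2
…
k=5  a_k=2  p_k/q_k = 470/49
k=6  a_k=1  p_k/q_k = 681/71
k=7  a_k=1  p_k/q_k = 1151/120
(x₁, y₁) = (1151, 120);  1151² − 92·120² = 1 ✓

1151 120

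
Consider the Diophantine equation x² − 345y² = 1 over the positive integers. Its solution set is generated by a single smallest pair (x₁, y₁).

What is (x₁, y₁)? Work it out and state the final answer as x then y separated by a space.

6761 364

d=345: √d = [18; 1,1,2,1,6,1,2,1,1,36] (ℓ=10, even), read p_9/q_9
step 0: (18, 1)  from 18·(1,0) + (0,1)
…
step 2: (37, 2)  from 1·(19,1) + (18,1)
…
step 4: (130, 7)  from 1·(93,5) + (37,2)
step 5: (873, 47)  from 6·(130,7) + (93,5)
step 6: (1003, 54)  from 1·(873,47) + (130,7)
…
step 8: (3882, 209)  from 1·(2879,155) + (1003,54)
step 9: (6761, 364)  from 1·(3882,209) + (2879,155)
(x₁, y₁) = (6761, 364);  6761² − 345·364² = 1 ✓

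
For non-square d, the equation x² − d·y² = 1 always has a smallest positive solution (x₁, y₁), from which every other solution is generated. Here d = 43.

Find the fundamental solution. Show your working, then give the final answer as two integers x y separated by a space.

[6; 1,1,3,1,5,1,3,1,1,12] for √43; ℓ=10 ⇒ convergent index 9
step 0: (6, 1)  from 6·(1,0) + (0,1)
step 1: (7, 1)  from 1·(6,1) + (1,0)
…
step 3: (46, 7)  from 3·(13,2) + (7,1)
…
step 5: (341, 52)  from 5·(59,9) + (46,7)
…
step 8: (1941, 296)  from 1·(1541,235) + (400,61)
step 9: (3482, 531)  from 1·(1941,296) + (1541,235)
→ (3482, 531).  Check: 3482²=12124324, 43·531²=12124323, difference 1.

3482 531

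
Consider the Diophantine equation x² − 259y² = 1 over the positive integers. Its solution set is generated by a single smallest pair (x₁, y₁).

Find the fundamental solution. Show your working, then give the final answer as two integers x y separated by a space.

847225 52644

d=259: √d = [16; 10,1,2,3,4,3,2,1,10,32] (ℓ=10, even), read p_9/q_9
step 0: (16, 1)  from 16·(1,0) + (0,1)
step 1: (161, 10)  from 10·(16,1) + (1,0)
step 2: (177, 11)  from 1·(161,10) + (16,1)
step 3: (515, 32)  from 2·(177,11) + (161,10)
step 4: (1722, 107)  from 3·(515,32) + (177,11)
…
step 6: (23931, 1487)  from 3·(7403,460) + (1722,107)
step 7: (55265, 3434)  from 2·(23931,1487) + (7403,460)
step 8: (79196, 4921)  from 1·(55265,3434) + (23931,1487)
step 9: (847225, 52644)  from 10·(79196,4921) + (55265,3434)
→ (847225, 52644).  Check: 847225²=717790200625, 259·52644²=717790200624, difference 1.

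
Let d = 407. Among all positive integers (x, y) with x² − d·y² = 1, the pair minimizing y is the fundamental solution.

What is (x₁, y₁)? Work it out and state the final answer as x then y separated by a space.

d=407: √d = [20; 5,1,2,1,5,40] (ℓ=6, even), read p_5/q_5
step 0: (20, 1)  from 20·(1,0) + (0,1)
step 1: (101, 5)  from 5·(20,1) + (1,0)
step 2: (121, 6)  from 1·(101,5) + (20,1)
step 3: (343, 17)  from 2·(121,6) + (101,5)
step 4: (464, 23)  from 1·(343,17) + (121,6)
step 5: (2663, 132)  from 5·(464,23) + (343,17)
→ (2663, 132).  Check: 2663²=7091569, 407·132²=7091568, difference 1.

2663 132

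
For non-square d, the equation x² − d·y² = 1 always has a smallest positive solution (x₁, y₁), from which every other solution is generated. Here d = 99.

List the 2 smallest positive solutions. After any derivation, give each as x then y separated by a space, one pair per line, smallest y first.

d=99: √d = [9; 1,18] (ℓ=2, even), read p_1/q_1
step 0: (9, 1)  from 9·(1,0) + (0,1)
step 1: (10, 1)  from 1·(9,1) + (1,0)
→ (10, 1).  Check: 10²=100, 99·1²=99, difference 1.
(x_2, y_2) = (10·10 + 99·1·1, 10·1 + 1·10) = (199, 20)

10 1
199 20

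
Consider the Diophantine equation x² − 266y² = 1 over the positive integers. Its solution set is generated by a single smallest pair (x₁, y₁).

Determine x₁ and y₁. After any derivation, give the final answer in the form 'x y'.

d=266: √d = [16; 3,4,3,32] (ℓ=4, even), read p_3/q_3
i=0: a=16 ⇒ p=16, q=1
i=1: a=3 ⇒ p=49, q=3
i=2: a=4 ⇒ p=212, q=13
i=3: a=3 ⇒ p=685, q=42
fundamental: x₁=685, y₁=42  (since 469225 − 266·1764 = 1)

685 42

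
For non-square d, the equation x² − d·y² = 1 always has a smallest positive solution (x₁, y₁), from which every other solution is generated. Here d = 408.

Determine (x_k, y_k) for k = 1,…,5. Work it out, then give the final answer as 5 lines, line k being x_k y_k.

d=408: √d = [20; 5,40] (ℓ=2, even), read p_1/q_1
step 0: (20, 1)  from 20·(1,0) + (0,1)
step 1: (101, 5)  from 5·(20,1) + (1,0)
fundamental: x₁=101, y₁=5  (since 10201 − 408·25 = 1)
(101+5√408)^2 = 20401 + 1010√408
(101+5√408)^3 = 4120901 + 204015√408
(101+5√408)^4 = 832401601 + 41210020√408
(101+5√408)^5 = 168141002501 + 8324220025√408

101 5
20401 1010
4120901 204015
832401601 41210020
168141002501 8324220025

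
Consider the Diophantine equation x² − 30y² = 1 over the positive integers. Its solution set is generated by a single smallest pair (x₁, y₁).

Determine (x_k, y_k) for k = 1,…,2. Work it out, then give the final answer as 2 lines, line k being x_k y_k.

11 2
241 44

[5; 2,10] for √30; ℓ=2 ⇒ convergent index 1
i=0: a=5 ⇒ p=5, q=1
i=1: a=2 ⇒ p=11, q=2
→ (11, 2).  Check: 11²=121, 30·2²=120, difference 1.
(x_2, y_2) = (11·11 + 30·2·2, 11·2 + 2·11) = (241, 44)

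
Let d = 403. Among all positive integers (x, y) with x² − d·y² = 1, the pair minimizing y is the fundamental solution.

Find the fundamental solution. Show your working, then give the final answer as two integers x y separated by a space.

669878 33369

[20; 13,2,1,3,1,3,1,2,13,40] for √403; ℓ=10 ⇒ convergent index 9
a_0=20:  p_0=20·1+0=20,  q_0=20·0+1=1
…
a_2=2:  p_2=2·261+20=542,  q_2=2·13+1=27
…
a_4=3:  p_4=3·803+542=2951,  q_4=3·40+27=147
…
a_8=2:  p_8=2·17967+14213=50147,  q_8=2·895+708=2498
a_9=13:  p_9=13·50147+17967=669878,  q_9=13·2498+895=33369
(x₁, y₁) = (669878, 33369);  669878² − 403·33369² = 1 ✓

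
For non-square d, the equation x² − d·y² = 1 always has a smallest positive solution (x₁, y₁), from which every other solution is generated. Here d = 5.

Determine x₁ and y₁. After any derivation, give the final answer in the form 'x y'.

[2; 4] for √5; ℓ=1 ⇒ convergent index 1
a_0=2:  p_0=2·1+0=2,  q_0=2·0+1=1
a_1=4:  p_1=4·2+1=9,  q_1=4·1+0=4
(x₁, y₁) = (9, 4);  9² − 5·4² = 1 ✓

9 4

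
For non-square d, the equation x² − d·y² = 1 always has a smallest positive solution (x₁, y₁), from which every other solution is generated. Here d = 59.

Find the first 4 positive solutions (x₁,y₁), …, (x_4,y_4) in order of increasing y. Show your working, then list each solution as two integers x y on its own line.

530 69
561799 73140
595506410 77528331
631236232801 82179957720

[7; 1,2,7,2,1,14] for √59; ℓ=6 ⇒ convergent index 5
step 0: (7, 1)  from 7·(1,0) + (0,1)
…
step 4: (361, 47)  from 2·(169,22) + (23,3)
step 5: (530, 69)  from 1·(361,47) + (169,22)
→ (530, 69).  Check: 530²=280900, 59·69²=280899, difference 1.
n=2: (530,69)∘(530,69) = (530·530+59·69·69, 530·69+69·530) = (561799,73140)
n=3: (561799,73140)∘(530,69) = (530·561799+59·69·73140, 530·73140+69·561799) = (595506410,77528331)
n=4: (595506410,77528331)∘(530,69) = (530·595506410+59·69·77528331, 530·77528331+69·595506410) = (631236232801,82179957720)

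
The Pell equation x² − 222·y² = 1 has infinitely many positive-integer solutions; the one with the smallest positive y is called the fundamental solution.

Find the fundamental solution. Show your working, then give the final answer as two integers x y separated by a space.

√222 = [14; 1,8,1,28, …], period ℓ=4 (even) → k=3
i=0: a=14 ⇒ p=14, q=1
i=1: a=1 ⇒ p=15, q=1
i=2: a=8 ⇒ p=134, q=9
i=3: a=1 ⇒ p=149, q=10
fundamental: x₁=149, y₁=10  (since 22201 − 222·100 = 1)

149 10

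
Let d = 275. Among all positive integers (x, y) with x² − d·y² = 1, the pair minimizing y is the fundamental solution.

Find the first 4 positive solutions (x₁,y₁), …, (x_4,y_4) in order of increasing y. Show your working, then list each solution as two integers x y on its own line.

d=275: √d = [16; 1,1,2,1,1,32] (ℓ=6, even), read p_5/q_5
step 0: (16, 1)  from 16·(1,0) + (0,1)
step 1: (17, 1)  from 1·(16,1) + (1,0)
…
step 3: (83, 5)  from 2·(33,2) + (17,1)
step 4: (116, 7)  from 1·(83,5) + (33,2)
step 5: (199, 12)  from 1·(116,7) + (83,5)
→ (199, 12).  Check: 199²=39601, 275·12²=39600, difference 1.
(x_2, y_2) = (199·199 + 275·12·12, 199·12 + 12·199) = (79201, 4776)
(x_3, y_3) = (199·79201 + 275·12·4776, 199·4776 + 12·79201) = (31521799, 1900836)
(x_4, y_4) = (199·31521799 + 275·12·1900836, 199·1900836 + 12·31521799) = (12545596801, 756527952)

199 12
79201 4776
31521799 1900836
12545596801 756527952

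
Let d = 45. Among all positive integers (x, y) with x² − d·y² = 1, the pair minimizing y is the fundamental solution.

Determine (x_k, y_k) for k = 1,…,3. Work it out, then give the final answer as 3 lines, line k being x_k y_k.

161 24
51841 7728
16692641 2488392

[6; 1,2,2,2,1,12] for √45; ℓ=6 ⇒ convergent index 5
i=0: a=6 ⇒ p=6, q=1
…
i=2: a=2 ⇒ p=20, q=3
i=3: a=2 ⇒ p=47, q=7
i=4: a=2 ⇒ p=114, q=17
i=5: a=1 ⇒ p=161, q=24
(x₁, y₁) = (161, 24);  161² − 45·24² = 1 ✓
n=2: (161,24)∘(161,24) = (161·161+45·24·24, 161·24+24·161) = (51841,7728)
n=3: (51841,7728)∘(161,24) = (161·51841+45·24·7728, 161·7728+24·51841) = (16692641,2488392)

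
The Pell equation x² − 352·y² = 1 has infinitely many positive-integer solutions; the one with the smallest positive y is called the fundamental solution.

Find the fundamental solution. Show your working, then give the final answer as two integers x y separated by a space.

77617 4137

d=352: √d = [18; 1,3,5,9,5,3,1,36] (ℓ=8, even), read p_7/q_7
k=0  a_k=18  p_k/q_k = 18/1
k=1  a_k=1  p_k/q_k = 19/1
…
k=4  a_k=9  p_k/q_k = 3621/193
k=5  a_k=5  p_k/q_k = 18499/986
k=6  a_k=3  p_k/q_k = 59118/3151
k=7  a_k=1  p_k/q_k = 77617/4137
→ (77617, 4137).  Check: 77617²=6024398689, 352·4137²=6024398688, difference 1.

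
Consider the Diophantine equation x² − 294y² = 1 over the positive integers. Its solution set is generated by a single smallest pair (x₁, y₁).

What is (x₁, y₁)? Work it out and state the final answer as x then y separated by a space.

d=294: √d = [17; 6,1,4,1,6,34] (ℓ=6, even), read p_5/q_5
step 0: (17, 1)  from 17·(1,0) + (0,1)
step 1: (103, 6)  from 6·(17,1) + (1,0)
…
step 3: (583, 34)  from 4·(120,7) + (103,6)
step 4: (703, 41)  from 1·(583,34) + (120,7)
step 5: (4801, 280)  from 6·(703,41) + (583,34)
fundamental: x₁=4801, y₁=280  (since 23049601 − 294·78400 = 1)

4801 280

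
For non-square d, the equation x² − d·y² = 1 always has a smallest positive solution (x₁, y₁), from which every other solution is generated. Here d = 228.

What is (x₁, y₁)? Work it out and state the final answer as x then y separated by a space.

151 10

√228 → a₀=15, period (10,30); ℓ=2 even so k=1
i=0: a=15 ⇒ p=15, q=1
i=1: a=10 ⇒ p=151, q=10
→ (151, 10).  Check: 151²=22801, 228·10²=22800, difference 1.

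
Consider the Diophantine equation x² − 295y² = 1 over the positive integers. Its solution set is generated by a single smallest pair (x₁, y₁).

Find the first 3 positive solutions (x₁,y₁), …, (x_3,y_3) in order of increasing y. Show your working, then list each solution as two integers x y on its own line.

2024999 117900
8201241900001 477494764200
33215013292518224999 1933852840020353700

[17; 5,1,2,3,2,6,2,3,2,1,5,34] for √295; ℓ=12 ⇒ convergent index 11
i=0: a=17 ⇒ p=17, q=1
…
i=2: a=1 ⇒ p=103, q=6
…
i=4: a=3 ⇒ p=979, q=57
…
i=7: a=2 ⇒ p=31208, q=1817
i=8: a=3 ⇒ p=108103, q=6294
…
i=10: a=1 ⇒ p=355517, q=20699
i=11: a=5 ⇒ p=2024999, q=117900
fundamental: x₁=2024999, y₁=117900  (since 4100620950001 − 295·13900410000 = 1)
n=2: (2024999,117900)∘(2024999,117900) = (2024999·2024999+295·117900·117900, 2024999·117900+117900·2024999) = (8201241900001,477494764200)
n=3: (8201241900001,477494764200)∘(2024999,117900) = (2024999·8201241900001+295·117900·477494764200, 2024999·477494764200+117900·8201241900001) = (33215013292518224999,1933852840020353700)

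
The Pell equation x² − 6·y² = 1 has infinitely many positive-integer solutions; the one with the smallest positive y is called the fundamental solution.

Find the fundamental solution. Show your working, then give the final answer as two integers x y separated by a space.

5 2

d=6: √d = [2; 2,4] (ℓ=2, even), read p_1/q_1
step 0: (2, 1)  from 2·(1,0) + (0,1)
step 1: (5, 2)  from 2·(2,1) + (1,0)
→ (5, 2).  Check: 5²=25, 6·2²=24, difference 1.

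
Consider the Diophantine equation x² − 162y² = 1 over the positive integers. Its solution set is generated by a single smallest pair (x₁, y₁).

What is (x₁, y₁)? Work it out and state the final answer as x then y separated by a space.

√162 = [12; 1,2,1,2,12,2,1,2,1,24, …], period ℓ=10 (even) → k=9
a_0=12:  p_0=12·1+0=12,  q_0=12·0+1=1
a_1=1:  p_1=1·12+1=13,  q_1=1·1+0=1
a_2=2:  p_2=2·13+12=38,  q_2=2·1+1=3
…
a_4=2:  p_4=2·51+38=140,  q_4=2·4+3=11
…
a_7=1:  p_7=1·3602+1731=5333,  q_7=1·283+136=419
a_8=2:  p_8=2·5333+3602=14268,  q_8=2·419+283=1121
a_9=1:  p_9=1·14268+5333=19601,  q_9=1·1121+419=1540
fundamental: x₁=19601, y₁=1540  (since 384199201 − 162·2371600 = 1)

19601 1540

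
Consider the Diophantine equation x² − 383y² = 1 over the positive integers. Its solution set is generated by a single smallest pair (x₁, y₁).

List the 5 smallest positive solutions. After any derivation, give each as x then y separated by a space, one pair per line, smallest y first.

18768 959
704475647 35997024
26443197867024 1351184291905
992571874432137217 50718053544949056
37257177852241504710288 1903752856512023474111

√383 = [19; 1,1,3,19,3,1,1,38, …], period ℓ=8 (even) → k=7
i=0: a=19 ⇒ p=19, q=1
i=1: a=1 ⇒ p=20, q=1
i=2: a=1 ⇒ p=39, q=2
…
i=5: a=3 ⇒ p=8063, q=412
i=6: a=1 ⇒ p=10705, q=547
i=7: a=1 ⇒ p=18768, q=959
→ (18768, 959).  Check: 18768²=352237824, 383·959²=352237823, difference 1.
(18768+959√383)^2 = 704475647 + 35997024√383
(18768+959√383)^3 = 26443197867024 + 1351184291905√383
(18768+959√383)^4 = 992571874432137217 + 50718053544949056√383
(18768+959√383)^5 = 37257177852241504710288 + 1903752856512023474111√383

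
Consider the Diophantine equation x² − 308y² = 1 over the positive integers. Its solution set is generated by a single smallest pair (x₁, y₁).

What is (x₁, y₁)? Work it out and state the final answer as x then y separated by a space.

d=308: √d = [17; 1,1,4,1,1,34] (ℓ=6, even), read p_5/q_5
a_0=17:  p_0=17·1+0=17,  q_0=17·0+1=1
…
a_4=1:  p_4=1·158+35=193,  q_4=1·9+2=11
a_5=1:  p_5=1·193+158=351,  q_5=1·11+9=20
→ (351, 20).  Check: 351²=123201, 308·20²=123200, difference 1.

351 20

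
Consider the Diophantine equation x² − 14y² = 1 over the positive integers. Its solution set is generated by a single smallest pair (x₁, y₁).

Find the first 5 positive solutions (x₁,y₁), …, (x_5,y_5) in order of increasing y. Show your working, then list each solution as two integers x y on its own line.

15 4
449 120
13455 3596
403201 107760
12082575 3229204

d=14: √d = [3; 1,2,1,6] (ℓ=4, even), read p_3/q_3
step 0: (3, 1)  from 3·(1,0) + (0,1)
…
step 2: (11, 3)  from 2·(4,1) + (3,1)
step 3: (15, 4)  from 1·(11,3) + (4,1)
fundamental: x₁=15, y₁=4  (since 225 − 14·16 = 1)
n=2: (15,4)∘(15,4) = (15·15+14·4·4, 15·4+4·15) = (449,120)
n=3: (449,120)∘(15,4) = (15·449+14·4·120, 15·120+4·449) = (13455,3596)
n=4: (13455,3596)∘(15,4) = (15·13455+14·4·3596, 15·3596+4·13455) = (403201,107760)
n=5: (403201,107760)∘(15,4) = (15·403201+14·4·107760, 15·107760+4·403201) = (12082575,3229204)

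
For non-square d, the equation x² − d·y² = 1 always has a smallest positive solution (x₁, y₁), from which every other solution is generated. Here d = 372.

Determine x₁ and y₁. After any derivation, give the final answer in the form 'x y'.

[19; 3,2,12,2,3,38] for √372; ℓ=6 ⇒ convergent index 5
i=0: a=19 ⇒ p=19, q=1
…
i=2: a=2 ⇒ p=135, q=7
i=3: a=12 ⇒ p=1678, q=87
i=4: a=2 ⇒ p=3491, q=181
i=5: a=3 ⇒ p=12151, q=630
(x₁, y₁) = (12151, 630);  12151² − 372·630² = 1 ✓

12151 630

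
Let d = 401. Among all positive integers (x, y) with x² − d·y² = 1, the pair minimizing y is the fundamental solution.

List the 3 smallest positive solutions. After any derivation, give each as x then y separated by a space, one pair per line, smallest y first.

801 40
1283201 64080
2055687201 102656120

√401 → a₀=20, period (40); ℓ=1 odd so k=1
step 0: (20, 1)  from 20·(1,0) + (0,1)
step 1: (801, 40)  from 40·(20,1) + (1,0)
→ (801, 40).  Check: 801²=641601, 401·40²=641600, difference 1.
n=2: (801,40)∘(801,40) = (801·801+401·40·40, 801·40+40·801) = (1283201,64080)
n=3: (1283201,64080)∘(801,40) = (801·1283201+401·40·64080, 801·64080+40·1283201) = (2055687201,102656120)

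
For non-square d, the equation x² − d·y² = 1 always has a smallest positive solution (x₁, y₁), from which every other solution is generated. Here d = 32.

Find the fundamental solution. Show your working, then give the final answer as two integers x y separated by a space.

[5; 1,1,1,10] for √32; ℓ=4 ⇒ convergent index 3
step 0: (5, 1)  from 5·(1,0) + (0,1)
…
step 2: (11, 2)  from 1·(6,1) + (5,1)
step 3: (17, 3)  from 1·(11,2) + (6,1)
fundamental: x₁=17, y₁=3  (since 289 − 32·9 = 1)

17 3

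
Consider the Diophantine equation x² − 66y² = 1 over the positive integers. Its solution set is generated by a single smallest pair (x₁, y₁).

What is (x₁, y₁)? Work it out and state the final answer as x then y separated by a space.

65 8

[8; 8,16] for √66; ℓ=2 ⇒ convergent index 1
k=0  a_k=8  p_k/q_k = 8/1
k=1  a_k=8  p_k/q_k = 65/8
→ (65, 8).  Check: 65²=4225, 66·8²=4224, difference 1.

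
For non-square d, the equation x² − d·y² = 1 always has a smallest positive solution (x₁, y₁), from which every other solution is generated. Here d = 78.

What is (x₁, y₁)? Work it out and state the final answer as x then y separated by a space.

[8; 1,4,1,16] for √78; ℓ=4 ⇒ convergent index 3
i=0: a=8 ⇒ p=8, q=1
i=1: a=1 ⇒ p=9, q=1
i=2: a=4 ⇒ p=44, q=5
i=3: a=1 ⇒ p=53, q=6
fundamental: x₁=53, y₁=6  (since 2809 − 78·36 = 1)

53 6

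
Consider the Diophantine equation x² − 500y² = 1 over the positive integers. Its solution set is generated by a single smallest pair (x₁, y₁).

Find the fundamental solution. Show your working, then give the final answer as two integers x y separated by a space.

d=500: √d = [22; 2,1,3,2,1,…,1,2,44] (ℓ=14, even), read p_13/q_13
step 0: (22, 1)  from 22·(1,0) + (0,1)
step 1: (45, 2)  from 2·(22,1) + (1,0)
…
step 5: (805, 36)  from 1·(559,25) + (246,11)
…
step 7: (14445, 646)  from 10·(1364,61) + (805,36)
…
step 9: (30254, 1353)  from 1·(15809,707) + (14445,646)
step 10: (76317, 3413)  from 2·(30254,1353) + (15809,707)
step 11: (259205, 11592)  from 3·(76317,3413) + (30254,1353)
step 12: (335522, 15005)  from 1·(259205,11592) + (76317,3413)
step 13: (930249, 41602)  from 2·(335522,15005) + (259205,11592)
(x₁, y₁) = (930249, 41602);  930249² − 500·41602² = 1 ✓

930249 41602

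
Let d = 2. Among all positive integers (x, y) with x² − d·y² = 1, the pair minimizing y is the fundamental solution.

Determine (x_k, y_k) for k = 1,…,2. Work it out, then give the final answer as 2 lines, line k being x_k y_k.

3 2
17 12

√2 → a₀=1, period (2); ℓ=1 odd so k=1
i=0: a=1 ⇒ p=1, q=1
i=1: a=2 ⇒ p=3, q=2
fundamental: x₁=3, y₁=2  (since 9 − 2·4 = 1)
(3+2√2)^2 = 17 + 12√2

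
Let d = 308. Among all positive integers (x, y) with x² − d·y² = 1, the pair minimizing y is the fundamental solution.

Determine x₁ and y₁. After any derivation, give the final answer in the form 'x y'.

351 20

√308 → a₀=17, period (1,1,4,1,1,34); ℓ=6 even so k=5
i=0: a=17 ⇒ p=17, q=1
i=1: a=1 ⇒ p=18, q=1
i=2: a=1 ⇒ p=35, q=2
i=3: a=4 ⇒ p=158, q=9
i=4: a=1 ⇒ p=193, q=11
i=5: a=1 ⇒ p=351, q=20
(x₁, y₁) = (351, 20);  351² − 308·20² = 1 ✓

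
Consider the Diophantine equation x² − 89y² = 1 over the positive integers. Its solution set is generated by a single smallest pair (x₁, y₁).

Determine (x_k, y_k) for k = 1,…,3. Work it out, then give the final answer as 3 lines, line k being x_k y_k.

500001 53000
500002000001 53000106000
500003000004500001 53000212000159000

√89 = [9; 2,3,3,2,18, …], period ℓ=5 (odd) → k=9
step 0: (9, 1)  from 9·(1,0) + (0,1)
…
step 5: (9217, 977)  from 18·(500,53) + (217,23)
…
step 7: (66019, 6998)  from 3·(18934,2007) + (9217,977)
step 8: (216991, 23001)  from 3·(66019,6998) + (18934,2007)
step 9: (500001, 53000)  from 2·(216991,23001) + (66019,6998)
(x₁, y₁) = (500001, 53000);  500001² − 89·53000² = 1 ✓
k=2:  x_2 = 500001·500001+89·53000·53000 = 500002000001,  y_2 = 500001·53000+53000·500001 = 53000106000
k=3:  x_3 = 500001·500002000001+89·53000·53000106000 = 500003000004500001,  y_3 = 500001·53000106000+53000·500002000001 = 53000212000159000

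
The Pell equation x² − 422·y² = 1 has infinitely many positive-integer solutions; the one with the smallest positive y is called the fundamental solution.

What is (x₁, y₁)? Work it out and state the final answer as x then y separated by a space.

7022501 341850

[20; 1,1,5,2,1,…,1,1,40] for √422; ℓ=14 ⇒ convergent index 13
step 0: (20, 1)  from 20·(1,0) + (0,1)
…
step 2: (41, 2)  from 1·(21,1) + (20,1)
…
step 9: (217526, 10589)  from 1·(163807,7974) + (53719,2615)
…
step 11: (3211821, 156349)  from 5·(598859,29152) + (217526,10589)
step 12: (3810680, 185501)  from 1·(3211821,156349) + (598859,29152)
step 13: (7022501, 341850)  from 1·(3810680,185501) + (3211821,156349)
(x₁, y₁) = (7022501, 341850);  7022501² − 422·341850² = 1 ✓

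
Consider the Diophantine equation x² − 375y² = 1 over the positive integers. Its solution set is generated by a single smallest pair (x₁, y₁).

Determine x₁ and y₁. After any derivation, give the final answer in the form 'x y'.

√375 = [19; 2,1,2,1,5,1,2,1,2,38, …], period ℓ=10 (even) → k=9
i=0: a=19 ⇒ p=19, q=1
i=1: a=2 ⇒ p=39, q=2
i=2: a=1 ⇒ p=58, q=3
i=3: a=2 ⇒ p=155, q=8
i=4: a=1 ⇒ p=213, q=11
i=5: a=5 ⇒ p=1220, q=63
i=6: a=1 ⇒ p=1433, q=74
i=7: a=2 ⇒ p=4086, q=211
i=8: a=1 ⇒ p=5519, q=285
i=9: a=2 ⇒ p=15124, q=781
fundamental: x₁=15124, y₁=781  (since 228735376 − 375·609961 = 1)

15124 781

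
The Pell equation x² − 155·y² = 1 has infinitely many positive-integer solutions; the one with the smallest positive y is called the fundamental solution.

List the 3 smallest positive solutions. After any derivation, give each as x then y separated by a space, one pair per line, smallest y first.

√155 → a₀=12, period (2,4,2,24); ℓ=4 even so k=3
step 0: (12, 1)  from 12·(1,0) + (0,1)
…
step 2: (112, 9)  from 4·(25,2) + (12,1)
step 3: (249, 20)  from 2·(112,9) + (25,2)
→ (249, 20).  Check: 249²=62001, 155·20²=62000, difference 1.
(x_2, y_2) = (249·249 + 155·20·20, 249·20 + 20·249) = (124001, 9960)
(x_3, y_3) = (249·124001 + 155·20·9960, 249·9960 + 20·124001) = (61752249, 4960060)

249 20
124001 9960
61752249 4960060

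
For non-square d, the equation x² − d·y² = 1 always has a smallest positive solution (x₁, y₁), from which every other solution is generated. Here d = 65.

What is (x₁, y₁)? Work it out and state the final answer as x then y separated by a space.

√65 = [8; 16, …], period ℓ=1 (odd) → k=1
k=0  a_k=8  p_k/q_k = 8/1
k=1  a_k=16  p_k/q_k = 129/16
fundamental: x₁=129, y₁=16  (since 16641 − 65·256 = 1)

129 16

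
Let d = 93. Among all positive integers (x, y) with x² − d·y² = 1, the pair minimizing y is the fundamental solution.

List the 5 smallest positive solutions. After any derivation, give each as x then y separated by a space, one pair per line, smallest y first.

12151 1260
295293601 30620520
7176225079351 744139875780
174396621583094401 18084087230585040
4238186690536135053751 439479487133537766300

[9; 1,1,1,4,6,4,1,1,1,18] for √93; ℓ=10 ⇒ convergent index 9
step 0: (9, 1)  from 9·(1,0) + (0,1)
…
step 5: (839, 87)  from 6·(135,14) + (29,3)
…
step 8: (7821, 811)  from 1·(4330,449) + (3491,362)
step 9: (12151, 1260)  from 1·(7821,811) + (4330,449)
(x₁, y₁) = (12151, 1260);  12151² − 93·1260² = 1 ✓
n=2: (12151,1260)∘(12151,1260) = (12151·12151+93·1260·1260, 12151·1260+1260·12151) = (295293601,30620520)
n=3: (295293601,30620520)∘(12151,1260) = (12151·295293601+93·1260·30620520, 12151·30620520+1260·295293601) = (7176225079351,744139875780)
n=4: (7176225079351,744139875780)∘(12151,1260) = (12151·7176225079351+93·1260·744139875780, 12151·744139875780+1260·7176225079351) = (174396621583094401,18084087230585040)
n=5: (174396621583094401,18084087230585040)∘(12151,1260) = (12151·174396621583094401+93·1260·18084087230585040, 12151·18084087230585040+1260·174396621583094401) = (4238186690536135053751,439479487133537766300)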